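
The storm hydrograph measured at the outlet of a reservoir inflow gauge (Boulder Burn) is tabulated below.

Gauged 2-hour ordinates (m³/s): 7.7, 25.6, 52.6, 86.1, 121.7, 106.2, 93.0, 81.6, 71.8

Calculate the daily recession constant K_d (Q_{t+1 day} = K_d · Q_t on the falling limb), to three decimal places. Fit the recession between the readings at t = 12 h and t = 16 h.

K_d ≈ 0.212

Between t = 12 h and t = 16 h the flow falls from 93.0 to 71.8 m³/s over 2×2 h = 4 h.
Per-interval ratio K = (71.8/93.0)^(1/2) = 0.8787; K_d = K^(24/2) = 0.212.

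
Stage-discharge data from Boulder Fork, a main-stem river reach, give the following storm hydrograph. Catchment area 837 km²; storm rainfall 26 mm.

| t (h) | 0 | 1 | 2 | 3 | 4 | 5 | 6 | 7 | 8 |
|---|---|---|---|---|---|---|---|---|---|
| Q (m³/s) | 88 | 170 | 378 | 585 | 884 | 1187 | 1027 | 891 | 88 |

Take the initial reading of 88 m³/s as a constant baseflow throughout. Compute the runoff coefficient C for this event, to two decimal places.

C ≈ 0.75

ΣQ_DR = 4506 m³/s; V = ΣQ_DR·Δt = 1.622 × 10^7 m³.
Runoff depth d = V / A = 19.38 mm.
C = d / P = 19.38 / 26 = 0.75.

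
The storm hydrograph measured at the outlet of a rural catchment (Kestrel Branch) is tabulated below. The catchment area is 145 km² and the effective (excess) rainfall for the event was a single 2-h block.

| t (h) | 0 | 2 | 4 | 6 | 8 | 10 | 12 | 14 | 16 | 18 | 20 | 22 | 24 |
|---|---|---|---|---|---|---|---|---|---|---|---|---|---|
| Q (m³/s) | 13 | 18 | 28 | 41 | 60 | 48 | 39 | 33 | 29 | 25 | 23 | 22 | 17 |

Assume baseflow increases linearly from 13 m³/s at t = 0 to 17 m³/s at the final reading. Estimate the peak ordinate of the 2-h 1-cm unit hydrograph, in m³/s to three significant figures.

Direct runoff: 0.00, 4.67, 14.33, 27.00, 45.67, 33.33, 24.00, 17.67, 13.33, 9.00, 6.67, 5.33, 0.00 m³/s; ΣQ_DR = 201.0 m³/s, peak = 45.67 m³/s.
Runoff depth d = ΣQ_DR·Δt / A = 201.0 × 7200 / (145 km²) = 9.981 mm.
The 1-cm UH is the DRH scaled by (10 mm)/d, so U_p = 45.67 × 10/9.981 = 45.8 m³/s.

U_p ≈ 45.8 m³/s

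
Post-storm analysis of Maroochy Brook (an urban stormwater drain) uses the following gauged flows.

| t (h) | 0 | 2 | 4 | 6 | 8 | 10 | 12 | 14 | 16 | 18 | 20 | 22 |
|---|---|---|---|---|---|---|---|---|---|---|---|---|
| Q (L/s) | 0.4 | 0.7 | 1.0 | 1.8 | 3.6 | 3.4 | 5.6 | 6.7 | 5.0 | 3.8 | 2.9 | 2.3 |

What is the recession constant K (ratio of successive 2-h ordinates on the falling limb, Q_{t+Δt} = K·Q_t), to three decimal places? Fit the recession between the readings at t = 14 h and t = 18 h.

Using the recession-limb readings at t = 14 h and t = 18 h: Q falls from 6.7 to 3.8 L/s over 2 intervals.
K = (Q₂/Q₁)^(1/2) = (3.8/6.7)^(1/2) = 0.753.

K ≈ 0.753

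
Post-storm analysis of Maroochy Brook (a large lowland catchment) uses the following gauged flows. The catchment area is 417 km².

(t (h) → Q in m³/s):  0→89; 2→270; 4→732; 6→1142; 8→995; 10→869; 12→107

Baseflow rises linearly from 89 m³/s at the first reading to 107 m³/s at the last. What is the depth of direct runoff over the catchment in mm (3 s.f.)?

d ≈ 60.7 mm

Direct runoff: 0.00, 178.00, 637.00, 1044.00, 894.00, 765.00, 0.00 m³/s; ΣQ_DR = 3518 m³/s.
V = ΣQ_DR · Δt = 3518 × 7200 s = 2.533 × 10^7 m³.
Over A = 417 km², depth = V / A = 60.7 mm.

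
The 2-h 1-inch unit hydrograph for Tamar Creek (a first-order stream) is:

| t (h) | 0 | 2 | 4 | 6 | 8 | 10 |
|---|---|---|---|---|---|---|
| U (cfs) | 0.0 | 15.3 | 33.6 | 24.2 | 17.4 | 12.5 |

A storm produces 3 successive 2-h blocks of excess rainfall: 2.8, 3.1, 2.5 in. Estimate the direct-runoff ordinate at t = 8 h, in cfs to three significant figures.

By discrete convolution, Q_j = Σ (P_i / 1 in) · U_{j−i}.
At t = 8 h (j=4): Q = (2.8/1)·17.4 + (3.1/1)·24.2 + (2.5/1)·33.6 = 208 cfs.

Q ≈ 208 cfs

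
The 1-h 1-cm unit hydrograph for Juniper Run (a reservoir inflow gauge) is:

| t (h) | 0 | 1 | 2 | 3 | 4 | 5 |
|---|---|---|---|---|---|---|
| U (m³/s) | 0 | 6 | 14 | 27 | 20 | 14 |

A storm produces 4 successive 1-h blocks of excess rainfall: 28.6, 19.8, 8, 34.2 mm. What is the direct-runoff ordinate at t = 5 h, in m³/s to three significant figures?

Q ≈ 149 m³/s

By discrete convolution, Q_j = Σ (P_i / 10 mm) · U_{j−i}.
At t = 5 h (j=5): Q = (28.6/10)·14 + (19.8/10)·20 + (8/10)·27 + (34.2/10)·14 = 149 m³/s.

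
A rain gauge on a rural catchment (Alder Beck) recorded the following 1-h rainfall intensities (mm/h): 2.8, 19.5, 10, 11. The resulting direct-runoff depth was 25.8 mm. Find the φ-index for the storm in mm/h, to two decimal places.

Only the 3 blocks with intensity above φ contribute runoff: 19.5, 10, 11 mm/h.
Σ(I−φ)·Δt = d  ⇒  (19.5+10+11 − 3φ)·1 = 25.8
φ = (40.50 − 25.8/1) / 3 = 4.90 mm/h.

φ ≈ 4.90 mm/h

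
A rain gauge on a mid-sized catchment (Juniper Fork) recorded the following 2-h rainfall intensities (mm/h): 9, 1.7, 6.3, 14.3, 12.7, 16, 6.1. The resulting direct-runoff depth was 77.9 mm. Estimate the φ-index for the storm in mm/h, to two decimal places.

φ ≈ 4.24 mm/h

Only the 6 blocks with intensity above φ contribute runoff: 9, 6.3, 14.3, 12.7, 16, 6.1 mm/h.
Σ(I−φ)·Δt = d  ⇒  (9+6.3+14.3+12.7+16+6.1 − 6φ)·2 = 77.9
φ = (64.40 − 77.9/2) / 6 = 4.24 mm/h.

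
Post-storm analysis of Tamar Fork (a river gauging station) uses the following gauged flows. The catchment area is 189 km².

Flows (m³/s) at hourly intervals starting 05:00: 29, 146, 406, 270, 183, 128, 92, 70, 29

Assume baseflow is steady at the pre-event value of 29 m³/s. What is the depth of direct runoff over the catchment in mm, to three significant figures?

Direct runoff: 0.0, 117.0, 377.0, 241.0, 154.0, 99.0, 63.0, 41.0, 0.0 m³/s; ΣQ_DR = 1092 m³/s.
V = ΣQ_DR · Δt = 1092 × 3600 s = 3.931 × 10^6 m³.
Over A = 189 km², depth = V / A = 20.8 mm.

d ≈ 20.8 mm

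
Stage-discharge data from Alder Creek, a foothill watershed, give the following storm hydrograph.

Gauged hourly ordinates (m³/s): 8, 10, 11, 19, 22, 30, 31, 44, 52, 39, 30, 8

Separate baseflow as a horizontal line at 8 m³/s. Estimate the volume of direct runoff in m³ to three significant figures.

Direct-runoff ordinates (Q − Q_b): 0.0, 2.0, 3.0, 11.0, 14.0, 22.0, 23.0, 36.0, 44.0, 31.0, 22.0, 0.0 m³/s.
ΣQ_DR = 208.0 m³/s.
With Δt = 1 h = 3600 s, V = ΣQ_DR · Δt = 208.0 × 3600 = 7.49 × 10^5 m³.

V ≈ 7.49 × 10^5 m³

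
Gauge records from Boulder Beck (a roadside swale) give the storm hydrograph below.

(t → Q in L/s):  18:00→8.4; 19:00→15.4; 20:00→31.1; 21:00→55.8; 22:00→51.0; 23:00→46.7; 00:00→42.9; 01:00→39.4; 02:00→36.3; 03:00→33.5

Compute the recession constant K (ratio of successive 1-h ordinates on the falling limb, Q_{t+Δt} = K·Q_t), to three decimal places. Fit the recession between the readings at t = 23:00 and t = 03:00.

K ≈ 0.920

Using the recession-limb readings at t = 23:00 and t = 03:00: Q falls from 46.7 to 33.5 L/s over 4 intervals.
K = (Q₂/Q₁)^(1/4) = (33.5/46.7)^(1/4) = 0.920.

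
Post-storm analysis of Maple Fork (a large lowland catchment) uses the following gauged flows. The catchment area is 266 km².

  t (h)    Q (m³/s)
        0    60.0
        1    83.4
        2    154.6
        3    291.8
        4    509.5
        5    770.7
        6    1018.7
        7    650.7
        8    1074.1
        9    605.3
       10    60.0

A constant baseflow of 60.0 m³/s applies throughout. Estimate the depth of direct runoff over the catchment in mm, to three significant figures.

Direct runoff: 0.0, 23.4, 94.6, 231.8, 449.5, 710.7, 958.7, 590.7, 1014.1, 545.3, 0.0 m³/s; ΣQ_DR = 4619 m³/s.
V = ΣQ_DR · Δt = 4619 × 3600 s = 1.663 × 10^7 m³.
Over A = 266 km², depth = V / A = 62.5 mm.

d ≈ 62.5 mm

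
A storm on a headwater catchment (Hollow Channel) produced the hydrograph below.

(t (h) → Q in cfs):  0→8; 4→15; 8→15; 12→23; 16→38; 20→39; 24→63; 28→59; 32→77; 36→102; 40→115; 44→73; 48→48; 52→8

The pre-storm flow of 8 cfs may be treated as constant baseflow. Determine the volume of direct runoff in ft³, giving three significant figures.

Direct-runoff ordinates (Q − Q_b): 0.0, 7.0, 7.0, 15.0, 30.0, 31.0, 55.0, 51.0, 69.0, 94.0, 107.0, 65.0, 40.0, 0.0 cfs.
ΣQ_DR = 571.0 cfs.
With Δt = 4 h = 14400 s, V = ΣQ_DR · Δt = 571.0 × 14400 = 8.22 × 10^6 ft³.

V ≈ 8.22 × 10^6 ft³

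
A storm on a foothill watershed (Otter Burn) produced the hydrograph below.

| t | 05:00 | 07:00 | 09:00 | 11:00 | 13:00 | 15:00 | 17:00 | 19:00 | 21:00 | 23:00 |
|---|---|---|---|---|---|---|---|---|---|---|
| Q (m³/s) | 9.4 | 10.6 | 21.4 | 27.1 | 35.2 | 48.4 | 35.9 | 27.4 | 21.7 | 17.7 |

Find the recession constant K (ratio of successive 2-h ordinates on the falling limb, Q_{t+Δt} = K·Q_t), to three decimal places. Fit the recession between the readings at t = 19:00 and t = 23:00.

Using the recession-limb readings at t = 19:00 and t = 23:00: Q falls from 27.4 to 17.7 m³/s over 2 intervals.
K = (Q₂/Q₁)^(1/2) = (17.7/27.4)^(1/2) = 0.804.

K ≈ 0.804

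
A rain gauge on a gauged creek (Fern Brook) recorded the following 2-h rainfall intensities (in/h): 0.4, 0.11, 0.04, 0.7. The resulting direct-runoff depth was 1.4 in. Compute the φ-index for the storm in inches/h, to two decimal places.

φ ≈ 0.20 in/h

Only the 2 blocks with intensity above φ contribute runoff: 0.4, 0.7 in/h.
Σ(I−φ)·Δt = d  ⇒  (0.4+0.7 − 2φ)·2 = 1.4
φ = (1.100 − 1.4/2) / 2 = 0.20 in/h.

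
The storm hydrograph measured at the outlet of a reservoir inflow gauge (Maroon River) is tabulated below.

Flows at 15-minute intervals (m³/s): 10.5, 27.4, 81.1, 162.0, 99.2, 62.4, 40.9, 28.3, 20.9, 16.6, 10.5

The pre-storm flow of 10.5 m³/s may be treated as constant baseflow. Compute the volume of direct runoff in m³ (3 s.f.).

V ≈ 4.00 × 10^5 m³

Direct-runoff ordinates (Q − Q_b): 0.0, 16.9, 70.6, 151.5, 88.7, 51.9, 30.4, 17.8, 10.4, 6.1, 0.0 m³/s.
ΣQ_DR = 444.3 m³/s.
With Δt = 0.25 h = 900 s, V = ΣQ_DR · Δt = 444.3 × 900 = 4.00 × 10^5 m³.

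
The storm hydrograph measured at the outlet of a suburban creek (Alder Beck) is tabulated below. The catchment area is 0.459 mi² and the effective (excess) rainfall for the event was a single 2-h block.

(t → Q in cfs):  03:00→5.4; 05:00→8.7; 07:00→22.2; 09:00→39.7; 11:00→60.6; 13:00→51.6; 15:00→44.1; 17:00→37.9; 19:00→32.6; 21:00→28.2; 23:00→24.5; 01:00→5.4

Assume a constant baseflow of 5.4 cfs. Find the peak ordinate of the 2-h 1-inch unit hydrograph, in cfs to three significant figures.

U_p ≈ 27.6 cfs

Direct runoff: 0.0, 3.3, 16.8, 34.3, 55.2, 46.2, 38.7, 32.5, 27.2, 22.8, 19.1, 0.0 cfs; ΣQ_DR = 296.1 cfs, peak = 55.2 cfs.
Runoff depth d = ΣQ_DR·Δt / A = 296.1 × 7200 / (0.459 mi²) = 1.999 in.
The 1-inch UH is the DRH scaled by (1 in)/d, so U_p = 55.2 × 1/1.999 = 27.6 cfs.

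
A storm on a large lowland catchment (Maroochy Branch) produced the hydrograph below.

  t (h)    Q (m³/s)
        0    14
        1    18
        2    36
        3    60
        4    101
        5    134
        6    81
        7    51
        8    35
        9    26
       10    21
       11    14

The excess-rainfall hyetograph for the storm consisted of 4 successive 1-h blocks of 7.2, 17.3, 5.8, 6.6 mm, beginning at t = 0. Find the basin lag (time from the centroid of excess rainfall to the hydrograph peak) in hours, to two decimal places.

t_L ≈ 3.18 h

Centroid of excess rainfall: t_c = Σ P_i·t̄_i / ΣP_i = 1.8198 h (block centres at 0.5, 1.5, 2.5, 3.5 h).
Hydrograph peak occurs at t = 5 h, so basin lag t_L = 5 − 1.8198 = 3.18 h.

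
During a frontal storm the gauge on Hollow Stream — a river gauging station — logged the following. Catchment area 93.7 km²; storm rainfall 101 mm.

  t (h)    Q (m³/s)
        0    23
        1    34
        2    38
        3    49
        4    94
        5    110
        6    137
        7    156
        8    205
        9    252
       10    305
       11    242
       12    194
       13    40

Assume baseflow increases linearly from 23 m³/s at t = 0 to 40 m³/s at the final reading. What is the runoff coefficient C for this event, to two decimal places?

ΣQ_DR = 1438 m³/s; V = ΣQ_DR·Δt = 5.177 × 10^6 m³.
Runoff depth d = V / A = 55.25 mm.
C = d / P = 55.25 / 101 = 0.55.

C ≈ 0.55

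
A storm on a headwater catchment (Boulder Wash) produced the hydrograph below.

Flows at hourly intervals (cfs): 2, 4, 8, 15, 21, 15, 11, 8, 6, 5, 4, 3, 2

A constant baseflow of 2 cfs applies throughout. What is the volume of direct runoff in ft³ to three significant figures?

V ≈ 2.81 × 10^5 ft³

Direct-runoff ordinates (Q − Q_b): 0.0, 2.0, 6.0, 13.0, 19.0, 13.0, 9.0, 6.0, 4.0, 3.0, 2.0, 1.0, 0.0 cfs.
ΣQ_DR = 78.00 cfs.
With Δt = 1 h = 3600 s, V = ΣQ_DR · Δt = 78.00 × 3600 = 2.81 × 10^5 ft³.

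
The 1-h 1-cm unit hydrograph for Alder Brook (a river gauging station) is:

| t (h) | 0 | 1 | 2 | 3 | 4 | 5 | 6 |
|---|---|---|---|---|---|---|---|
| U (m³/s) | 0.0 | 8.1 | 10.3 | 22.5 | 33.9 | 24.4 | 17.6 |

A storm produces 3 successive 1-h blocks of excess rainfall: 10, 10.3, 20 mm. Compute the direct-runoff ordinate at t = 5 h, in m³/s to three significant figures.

Q ≈ 104 m³/s

By discrete convolution, Q_j = Σ (P_i / 10 mm) · U_{j−i}.
At t = 5 h (j=5): Q = (10/10)·24.4 + (10.3/10)·33.9 + (20/10)·22.5 = 104 m³/s.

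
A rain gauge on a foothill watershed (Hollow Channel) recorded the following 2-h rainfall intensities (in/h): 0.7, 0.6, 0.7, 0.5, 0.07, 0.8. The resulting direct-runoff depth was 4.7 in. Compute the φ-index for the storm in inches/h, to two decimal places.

Only the 5 blocks with intensity above φ contribute runoff: 0.7, 0.6, 0.7, 0.5, 0.8 in/h.
Σ(I−φ)·Δt = d  ⇒  (0.7+0.6+0.7+0.5+0.8 − 5φ)·2 = 4.7
φ = (3.300 − 4.7/2) / 5 = 0.19 in/h.

φ ≈ 0.19 in/h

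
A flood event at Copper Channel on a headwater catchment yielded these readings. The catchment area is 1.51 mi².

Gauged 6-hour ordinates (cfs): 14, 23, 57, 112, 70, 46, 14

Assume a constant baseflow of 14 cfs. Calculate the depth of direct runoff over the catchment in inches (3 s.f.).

d ≈ 1.47 in

Direct runoff: 0.0, 9.0, 43.0, 98.0, 56.0, 32.0, 0.0 cfs; ΣQ_DR = 238.0 cfs.
V = ΣQ_DR · Δt = 238.0 × 21600 s = 5.141 × 10^6 ft³.
Over A = 1.51 mi², depth = V / A = 1.47 in.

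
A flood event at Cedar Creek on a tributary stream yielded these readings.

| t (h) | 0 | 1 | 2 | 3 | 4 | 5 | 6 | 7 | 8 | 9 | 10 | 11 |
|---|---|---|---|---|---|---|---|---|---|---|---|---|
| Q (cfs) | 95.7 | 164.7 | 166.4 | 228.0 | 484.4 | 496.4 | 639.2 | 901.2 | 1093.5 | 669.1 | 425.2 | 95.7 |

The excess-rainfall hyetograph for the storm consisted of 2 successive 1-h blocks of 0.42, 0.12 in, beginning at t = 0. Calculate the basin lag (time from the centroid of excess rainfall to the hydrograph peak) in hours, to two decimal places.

t_L ≈ 7.28 h

Centroid of excess rainfall: t_c = Σ P_i·t̄_i / ΣP_i = 0.7222 h (block centres at 0.5, 1.5 h).
Hydrograph peak occurs at t = 8 h, so basin lag t_L = 8 − 0.7222 = 7.28 h.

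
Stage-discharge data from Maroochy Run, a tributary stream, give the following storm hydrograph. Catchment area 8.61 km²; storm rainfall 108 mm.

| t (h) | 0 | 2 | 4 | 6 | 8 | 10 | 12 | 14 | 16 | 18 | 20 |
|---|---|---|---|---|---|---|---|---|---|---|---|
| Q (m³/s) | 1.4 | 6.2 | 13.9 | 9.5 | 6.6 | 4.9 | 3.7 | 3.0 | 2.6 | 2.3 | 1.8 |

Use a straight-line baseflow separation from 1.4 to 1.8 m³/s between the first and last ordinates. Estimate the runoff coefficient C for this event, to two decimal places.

ΣQ_DR = 38.30 m³/s; V = ΣQ_DR·Δt = 2.758 × 10^5 m³.
Runoff depth d = V / A = 32.03 mm.
C = d / P = 32.03 / 108 = 0.30.

C ≈ 0.30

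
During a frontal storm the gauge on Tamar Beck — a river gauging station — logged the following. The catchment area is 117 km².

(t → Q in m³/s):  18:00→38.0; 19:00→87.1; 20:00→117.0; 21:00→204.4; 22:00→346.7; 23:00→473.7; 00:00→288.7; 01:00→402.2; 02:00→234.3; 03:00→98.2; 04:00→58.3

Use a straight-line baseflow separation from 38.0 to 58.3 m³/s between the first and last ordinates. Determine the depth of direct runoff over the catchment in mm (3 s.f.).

d ≈ 56.0 mm

Direct runoff: 0.00, 47.07, 74.94, 160.31, 300.58, 425.55, 238.52, 349.99, 180.06, 41.93, 0.00 m³/s; ΣQ_DR = 1819 m³/s.
V = ΣQ_DR · Δt = 1819 × 3600 s = 6.548 × 10^6 m³.
Over A = 117 km², depth = V / A = 56.0 mm.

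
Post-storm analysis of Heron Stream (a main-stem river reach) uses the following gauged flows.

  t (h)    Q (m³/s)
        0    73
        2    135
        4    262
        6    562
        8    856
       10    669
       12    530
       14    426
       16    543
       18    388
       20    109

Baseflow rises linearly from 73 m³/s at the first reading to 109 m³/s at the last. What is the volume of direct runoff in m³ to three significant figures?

Direct-runoff ordinates (Q − Q_b): 0.00, 58.40, 181.80, 478.20, 768.60, 578.00, 435.40, 327.80, 441.20, 282.60, 0.00 m³/s.
ΣQ_DR = 3552 m³/s.
With Δt = 2 h = 7200 s, V = ΣQ_DR · Δt = 3552 × 7200 = 2.56 × 10^7 m³.

V ≈ 2.56 × 10^7 m³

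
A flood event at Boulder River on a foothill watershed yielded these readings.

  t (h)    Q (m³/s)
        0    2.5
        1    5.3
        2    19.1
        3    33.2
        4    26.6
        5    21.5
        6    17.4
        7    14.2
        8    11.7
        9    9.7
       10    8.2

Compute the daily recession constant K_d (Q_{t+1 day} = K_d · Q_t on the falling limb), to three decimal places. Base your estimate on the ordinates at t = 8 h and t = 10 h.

K_d ≈ 0.014

Between t = 8 h and t = 10 h the flow falls from 11.7 to 8.2 m³/s over 2×1 h = 2 h.
Per-interval ratio K = (8.2/11.7)^(1/2) = 0.8372; K_d = K^(24/1) = 0.014.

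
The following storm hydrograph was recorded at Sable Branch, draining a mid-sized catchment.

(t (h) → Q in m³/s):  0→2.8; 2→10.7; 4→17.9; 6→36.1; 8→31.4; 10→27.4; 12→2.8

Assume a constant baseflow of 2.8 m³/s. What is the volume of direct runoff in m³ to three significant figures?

Direct-runoff ordinates (Q − Q_b): 0.0, 7.9, 15.1, 33.3, 28.6, 24.6, 0.0 m³/s.
ΣQ_DR = 109.5 m³/s.
With Δt = 2 h = 7200 s, V = ΣQ_DR · Δt = 109.5 × 7200 = 7.88 × 10^5 m³.

V ≈ 7.88 × 10^5 m³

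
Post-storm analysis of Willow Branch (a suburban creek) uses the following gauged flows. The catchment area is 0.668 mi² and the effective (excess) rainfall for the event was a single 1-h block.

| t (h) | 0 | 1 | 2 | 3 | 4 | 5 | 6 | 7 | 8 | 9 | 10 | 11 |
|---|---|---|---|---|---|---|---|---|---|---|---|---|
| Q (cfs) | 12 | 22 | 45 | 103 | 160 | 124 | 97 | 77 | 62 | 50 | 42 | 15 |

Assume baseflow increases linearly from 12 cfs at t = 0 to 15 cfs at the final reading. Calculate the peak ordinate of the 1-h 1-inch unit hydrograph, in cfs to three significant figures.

Direct runoff: 0.00, 9.73, 32.45, 90.18, 146.91, 110.64, 83.36, 63.09, 47.82, 35.55, 27.27, 0.00 cfs; ΣQ_DR = 647.0 cfs, peak = 146.91 cfs.
Runoff depth d = ΣQ_DR·Δt / A = 647.0 × 3600 / (0.668 mi²) = 1.501 in.
The 1-inch UH is the DRH scaled by (1 in)/d, so U_p = 146.91 × 1/1.501 = 97.9 cfs.

U_p ≈ 97.9 cfs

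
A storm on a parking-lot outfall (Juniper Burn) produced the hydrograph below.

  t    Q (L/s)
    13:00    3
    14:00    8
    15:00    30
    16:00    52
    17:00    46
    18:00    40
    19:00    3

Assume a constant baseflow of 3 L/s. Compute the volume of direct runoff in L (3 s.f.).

V ≈ 5.80 × 10^5 L

Direct-runoff ordinates (Q − Q_b): 0.0, 5.0, 27.0, 49.0, 43.0, 37.0, 0.0 L/s.
ΣQ_DR = 161.0 L/s.
With Δt = 1 h = 3600 s, V = ΣQ_DR · Δt = 161.0 × 3600 = 5.80 × 10^5 L.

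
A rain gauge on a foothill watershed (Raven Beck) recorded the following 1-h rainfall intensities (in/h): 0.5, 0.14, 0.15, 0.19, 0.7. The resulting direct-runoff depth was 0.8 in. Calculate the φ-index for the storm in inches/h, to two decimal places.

Only the 2 blocks with intensity above φ contribute runoff: 0.5, 0.7 in/h.
Σ(I−φ)·Δt = d  ⇒  (0.5+0.7 − 2φ)·1 = 0.8
φ = (1.200 − 0.8/1) / 2 = 0.20 in/h.

φ ≈ 0.20 in/h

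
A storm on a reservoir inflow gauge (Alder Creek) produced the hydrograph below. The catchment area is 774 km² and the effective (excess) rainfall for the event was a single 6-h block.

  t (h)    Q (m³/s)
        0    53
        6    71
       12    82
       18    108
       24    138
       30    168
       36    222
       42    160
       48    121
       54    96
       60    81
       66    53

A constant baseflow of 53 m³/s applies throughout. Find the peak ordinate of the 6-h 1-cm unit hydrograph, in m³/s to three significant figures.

Direct runoff: 0.0, 18.0, 29.0, 55.0, 85.0, 115.0, 169.0, 107.0, 68.0, 43.0, 28.0, 0.0 m³/s; ΣQ_DR = 717.0 m³/s, peak = 169.0 m³/s.
Runoff depth d = ΣQ_DR·Δt / A = 717.0 × 21600 / (774 km²) = 20.01 mm.
The 1-cm UH is the DRH scaled by (10 mm)/d, so U_p = 169.0 × 10/20.01 = 84.5 m³/s.

U_p ≈ 84.5 m³/s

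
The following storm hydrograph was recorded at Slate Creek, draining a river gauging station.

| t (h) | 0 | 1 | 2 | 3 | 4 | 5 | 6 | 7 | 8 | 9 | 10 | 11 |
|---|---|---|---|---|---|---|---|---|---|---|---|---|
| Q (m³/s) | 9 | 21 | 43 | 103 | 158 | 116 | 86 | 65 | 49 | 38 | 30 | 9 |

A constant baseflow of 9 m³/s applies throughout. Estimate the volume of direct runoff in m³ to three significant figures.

V ≈ 2.23 × 10^6 m³

Direct-runoff ordinates (Q − Q_b): 0.0, 12.0, 34.0, 94.0, 149.0, 107.0, 77.0, 56.0, 40.0, 29.0, 21.0, 0.0 m³/s.
ΣQ_DR = 619.0 m³/s.
With Δt = 1 h = 3600 s, V = ΣQ_DR · Δt = 619.0 × 3600 = 2.23 × 10^6 m³.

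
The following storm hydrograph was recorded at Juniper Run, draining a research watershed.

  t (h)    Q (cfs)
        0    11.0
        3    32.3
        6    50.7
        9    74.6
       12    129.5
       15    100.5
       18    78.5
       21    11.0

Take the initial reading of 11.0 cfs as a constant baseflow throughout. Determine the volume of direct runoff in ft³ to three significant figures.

Direct-runoff ordinates (Q − Q_b): 0.0, 21.3, 39.7, 63.6, 118.5, 89.5, 67.5, 0.0 cfs.
ΣQ_DR = 400.1 cfs.
With Δt = 3 h = 10800 s, V = ΣQ_DR · Δt = 400.1 × 10800 = 4.32 × 10^6 ft³.

V ≈ 4.32 × 10^6 ft³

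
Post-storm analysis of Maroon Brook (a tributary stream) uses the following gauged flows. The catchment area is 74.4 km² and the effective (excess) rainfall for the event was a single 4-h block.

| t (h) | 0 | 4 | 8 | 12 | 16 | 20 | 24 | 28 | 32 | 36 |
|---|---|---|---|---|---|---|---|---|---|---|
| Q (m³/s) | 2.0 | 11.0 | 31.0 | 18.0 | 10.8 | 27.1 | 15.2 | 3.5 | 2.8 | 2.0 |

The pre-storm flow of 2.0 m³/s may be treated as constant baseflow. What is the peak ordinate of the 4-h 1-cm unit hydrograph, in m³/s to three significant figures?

Direct runoff: 0.0, 9.0, 29.0, 16.0, 8.8, 25.1, 13.2, 1.5, 0.8, 0.0 m³/s; ΣQ_DR = 103.4 m³/s, peak = 29.0 m³/s.
Runoff depth d = ΣQ_DR·Δt / A = 103.4 × 14400 / (74.4 km²) = 20.01 mm.
The 1-cm UH is the DRH scaled by (10 mm)/d, so U_p = 29.0 × 10/20.01 = 14.5 m³/s.

U_p ≈ 14.5 m³/s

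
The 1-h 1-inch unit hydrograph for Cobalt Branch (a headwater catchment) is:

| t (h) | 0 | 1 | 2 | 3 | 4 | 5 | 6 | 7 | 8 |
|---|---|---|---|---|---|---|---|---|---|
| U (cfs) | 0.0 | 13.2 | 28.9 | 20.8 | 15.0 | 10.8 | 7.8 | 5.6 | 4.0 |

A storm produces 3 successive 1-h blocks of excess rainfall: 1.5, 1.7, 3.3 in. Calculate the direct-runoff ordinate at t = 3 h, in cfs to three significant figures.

By discrete convolution, Q_j = Σ (P_i / 1 in) · U_{j−i}.
At t = 3 h (j=3): Q = (1.5/1)·20.8 + (1.7/1)·28.9 + (3.3/1)·13.2 = 124 cfs.

Q ≈ 124 cfs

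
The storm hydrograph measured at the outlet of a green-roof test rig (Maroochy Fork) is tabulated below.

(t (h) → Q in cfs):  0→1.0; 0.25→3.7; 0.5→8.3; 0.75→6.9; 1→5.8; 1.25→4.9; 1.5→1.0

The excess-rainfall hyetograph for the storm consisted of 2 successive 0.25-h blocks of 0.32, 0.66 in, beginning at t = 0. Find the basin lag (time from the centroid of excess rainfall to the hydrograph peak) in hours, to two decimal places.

Centroid of excess rainfall: t_c = Σ P_i·t̄_i / ΣP_i = 0.2934 h (block centres at 0.125, 0.375 h).
Hydrograph peak occurs at t = 0.5 h, so basin lag t_L = 0.5 − 0.2934 = 0.21 h.

t_L ≈ 0.21 h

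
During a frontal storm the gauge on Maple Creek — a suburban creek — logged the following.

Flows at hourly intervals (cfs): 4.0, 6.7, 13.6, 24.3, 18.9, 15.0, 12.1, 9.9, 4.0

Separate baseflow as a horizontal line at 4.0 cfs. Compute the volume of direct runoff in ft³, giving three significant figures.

V ≈ 2.61 × 10^5 ft³

Direct-runoff ordinates (Q − Q_b): 0.0, 2.7, 9.6, 20.3, 14.9, 11.0, 8.1, 5.9, 0.0 cfs.
ΣQ_DR = 72.50 cfs.
With Δt = 1 h = 3600 s, V = ΣQ_DR · Δt = 72.50 × 3600 = 2.61 × 10^5 ft³.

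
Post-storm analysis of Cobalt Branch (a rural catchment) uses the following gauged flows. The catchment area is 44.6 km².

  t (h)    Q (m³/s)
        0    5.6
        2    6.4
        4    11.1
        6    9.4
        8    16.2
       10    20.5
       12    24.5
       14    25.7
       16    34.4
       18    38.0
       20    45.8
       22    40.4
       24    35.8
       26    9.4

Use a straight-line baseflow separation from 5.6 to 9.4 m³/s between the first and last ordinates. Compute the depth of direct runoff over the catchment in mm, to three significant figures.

Direct runoff: 0.00, 0.51, 4.92, 2.92, 9.43, 13.44, 17.15, 18.05, 26.46, 29.77, 37.28, 31.58, 26.69, 0.00 m³/s; ΣQ_DR = 218.2 m³/s.
V = ΣQ_DR · Δt = 218.2 × 7200 s = 1.571 × 10^6 m³.
Over A = 44.6 km², depth = V / A = 35.2 mm.

d ≈ 35.2 mm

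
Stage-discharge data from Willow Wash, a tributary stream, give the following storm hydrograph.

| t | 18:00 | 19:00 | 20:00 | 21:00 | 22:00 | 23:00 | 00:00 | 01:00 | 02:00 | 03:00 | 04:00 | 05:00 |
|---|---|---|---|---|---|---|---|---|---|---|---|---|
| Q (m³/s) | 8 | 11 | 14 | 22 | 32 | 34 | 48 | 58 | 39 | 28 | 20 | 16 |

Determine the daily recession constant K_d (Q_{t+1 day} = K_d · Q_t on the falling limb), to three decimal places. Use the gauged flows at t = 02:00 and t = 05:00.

K_d ≈ 0.001

Between t = 02:00 and t = 05:00 the flow falls from 39 to 16 m³/s over 3×1 h = 3 h.
Per-interval ratio K = (16/39)^(1/3) = 0.7431; K_d = K^(24/1) = 0.001.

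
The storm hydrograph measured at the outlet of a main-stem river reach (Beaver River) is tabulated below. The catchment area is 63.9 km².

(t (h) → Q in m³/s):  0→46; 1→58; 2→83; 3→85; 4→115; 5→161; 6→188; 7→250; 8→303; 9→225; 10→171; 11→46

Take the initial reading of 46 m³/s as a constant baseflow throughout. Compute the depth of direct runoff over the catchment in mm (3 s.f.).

Direct runoff: 0.0, 12.0, 37.0, 39.0, 69.0, 115.0, 142.0, 204.0, 257.0, 179.0, 125.0, 0.0 m³/s; ΣQ_DR = 1179 m³/s.
V = ΣQ_DR · Δt = 1179 × 3600 s = 4.244 × 10^6 m³.
Over A = 63.9 km², depth = V / A = 66.4 mm.

d ≈ 66.4 mm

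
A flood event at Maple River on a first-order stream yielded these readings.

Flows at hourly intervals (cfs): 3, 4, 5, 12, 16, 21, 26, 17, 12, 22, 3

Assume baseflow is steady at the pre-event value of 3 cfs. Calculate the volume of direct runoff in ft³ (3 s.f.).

Direct-runoff ordinates (Q − Q_b): 0.0, 1.0, 2.0, 9.0, 13.0, 18.0, 23.0, 14.0, 9.0, 19.0, 0.0 cfs.
ΣQ_DR = 108.0 cfs.
With Δt = 1 h = 3600 s, V = ΣQ_DR · Δt = 108.0 × 3600 = 3.89 × 10^5 ft³.

V ≈ 3.89 × 10^5 ft³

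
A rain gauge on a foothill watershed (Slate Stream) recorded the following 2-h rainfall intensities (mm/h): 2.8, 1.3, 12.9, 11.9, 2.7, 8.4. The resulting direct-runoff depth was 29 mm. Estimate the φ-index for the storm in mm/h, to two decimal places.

Only the 3 blocks with intensity above φ contribute runoff: 12.9, 11.9, 8.4 mm/h.
Σ(I−φ)·Δt = d  ⇒  (12.9+11.9+8.4 − 3φ)·2 = 29
φ = (33.20 − 29/2) / 3 = 6.23 mm/h.

φ ≈ 6.23 mm/h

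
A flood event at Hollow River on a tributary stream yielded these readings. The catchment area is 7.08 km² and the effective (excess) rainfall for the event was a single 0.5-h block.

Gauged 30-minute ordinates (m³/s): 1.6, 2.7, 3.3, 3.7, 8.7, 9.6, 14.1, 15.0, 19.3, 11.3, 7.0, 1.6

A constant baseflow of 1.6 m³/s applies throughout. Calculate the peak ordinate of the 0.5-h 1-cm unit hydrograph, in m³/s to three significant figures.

Direct runoff: 0.0, 1.1, 1.7, 2.1, 7.1, 8.0, 12.5, 13.4, 17.7, 9.7, 5.4, 0.0 m³/s; ΣQ_DR = 78.70 m³/s, peak = 17.7 m³/s.
Runoff depth d = ΣQ_DR·Δt / A = 78.70 × 1800 / (7.08 km²) = 20.01 mm.
The 1-cm UH is the DRH scaled by (10 mm)/d, so U_p = 17.7 × 10/20.01 = 8.85 m³/s.

U_p ≈ 8.85 m³/s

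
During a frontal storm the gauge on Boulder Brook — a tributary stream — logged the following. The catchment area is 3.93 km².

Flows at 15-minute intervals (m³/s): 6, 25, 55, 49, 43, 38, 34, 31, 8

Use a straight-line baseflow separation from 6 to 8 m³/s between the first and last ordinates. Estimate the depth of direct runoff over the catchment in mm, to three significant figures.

Direct runoff: 0.00, 18.75, 48.50, 42.25, 36.00, 30.75, 26.50, 23.25, 0.00 m³/s; ΣQ_DR = 226.0 m³/s.
V = ΣQ_DR · Δt = 226.0 × 900 s = 2.034 × 10^5 m³.
Over A = 3.93 km², depth = V / A = 51.8 mm.

d ≈ 51.8 mm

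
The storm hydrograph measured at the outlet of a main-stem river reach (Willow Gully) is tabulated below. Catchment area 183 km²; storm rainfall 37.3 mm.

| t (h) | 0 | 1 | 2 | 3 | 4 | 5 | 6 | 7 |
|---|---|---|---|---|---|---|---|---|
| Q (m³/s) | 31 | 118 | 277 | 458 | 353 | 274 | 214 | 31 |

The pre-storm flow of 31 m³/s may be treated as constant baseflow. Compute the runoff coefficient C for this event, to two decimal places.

C ≈ 0.80

ΣQ_DR = 1508 m³/s; V = ΣQ_DR·Δt = 5.429 × 10^6 m³.
Runoff depth d = V / A = 29.67 mm.
C = d / P = 29.67 / 37.3 = 0.80.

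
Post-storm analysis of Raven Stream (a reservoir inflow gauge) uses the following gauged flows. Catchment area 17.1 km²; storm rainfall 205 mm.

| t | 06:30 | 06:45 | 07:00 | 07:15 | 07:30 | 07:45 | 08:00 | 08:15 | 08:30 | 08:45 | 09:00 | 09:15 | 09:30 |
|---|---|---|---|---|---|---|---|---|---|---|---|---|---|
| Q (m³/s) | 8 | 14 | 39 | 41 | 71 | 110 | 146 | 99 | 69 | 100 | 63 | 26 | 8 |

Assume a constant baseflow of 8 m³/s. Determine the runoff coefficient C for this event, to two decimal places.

ΣQ_DR = 690.0 m³/s; V = ΣQ_DR·Δt = 6.210 × 10^5 m³.
Runoff depth d = V / A = 36.32 mm.
C = d / P = 36.32 / 205 = 0.18.

C ≈ 0.18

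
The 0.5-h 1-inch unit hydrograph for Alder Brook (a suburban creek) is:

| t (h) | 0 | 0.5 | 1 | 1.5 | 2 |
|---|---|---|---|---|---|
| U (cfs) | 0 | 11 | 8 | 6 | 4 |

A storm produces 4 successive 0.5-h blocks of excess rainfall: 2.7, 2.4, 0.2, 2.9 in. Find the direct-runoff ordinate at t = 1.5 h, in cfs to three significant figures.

Q ≈ 37.6 cfs

By discrete convolution, Q_j = Σ (P_i / 1 in) · U_{j−i}.
At t = 1.5 h (j=3): Q = (2.7/1)·6 + (2.4/1)·8 + (0.2/1)·11 + (2.9/1)·0 = 37.6 cfs.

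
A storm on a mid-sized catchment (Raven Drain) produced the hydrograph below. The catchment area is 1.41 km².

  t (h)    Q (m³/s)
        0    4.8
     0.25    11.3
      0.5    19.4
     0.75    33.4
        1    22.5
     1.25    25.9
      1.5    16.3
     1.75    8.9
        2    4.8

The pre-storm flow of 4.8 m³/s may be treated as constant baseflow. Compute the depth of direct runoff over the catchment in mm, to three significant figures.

Direct runoff: 0.0, 6.5, 14.6, 28.6, 17.7, 21.1, 11.5, 4.1, 0.0 m³/s; ΣQ_DR = 104.1 m³/s.
V = ΣQ_DR · Δt = 104.1 × 900 s = 93690 m³.
Over A = 1.41 km², depth = V / A = 66.4 mm.

d ≈ 66.4 mm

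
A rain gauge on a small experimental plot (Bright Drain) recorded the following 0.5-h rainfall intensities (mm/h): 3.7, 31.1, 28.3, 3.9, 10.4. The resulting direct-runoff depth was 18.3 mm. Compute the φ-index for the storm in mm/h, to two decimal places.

Only the 2 blocks with intensity above φ contribute runoff: 31.1, 28.3 mm/h.
Σ(I−φ)·Δt = d  ⇒  (31.1+28.3 − 2φ)·0.5 = 18.3
φ = (59.40 − 18.3/0.5) / 2 = 11.40 mm/h.

φ ≈ 11.40 mm/h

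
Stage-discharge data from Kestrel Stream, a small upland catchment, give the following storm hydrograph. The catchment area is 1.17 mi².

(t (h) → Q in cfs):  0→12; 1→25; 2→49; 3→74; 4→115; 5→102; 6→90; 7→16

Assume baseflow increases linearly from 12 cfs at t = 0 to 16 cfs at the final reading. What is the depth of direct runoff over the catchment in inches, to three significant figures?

d ≈ 0.491 in

Direct runoff: 0.00, 12.43, 35.86, 60.29, 100.71, 87.14, 74.57, 0.00 cfs; ΣQ_DR = 371.0 cfs.
V = ΣQ_DR · Δt = 371.0 × 3600 s = 1.336 × 10^6 ft³.
Over A = 1.17 mi², depth = V / A = 0.491 in.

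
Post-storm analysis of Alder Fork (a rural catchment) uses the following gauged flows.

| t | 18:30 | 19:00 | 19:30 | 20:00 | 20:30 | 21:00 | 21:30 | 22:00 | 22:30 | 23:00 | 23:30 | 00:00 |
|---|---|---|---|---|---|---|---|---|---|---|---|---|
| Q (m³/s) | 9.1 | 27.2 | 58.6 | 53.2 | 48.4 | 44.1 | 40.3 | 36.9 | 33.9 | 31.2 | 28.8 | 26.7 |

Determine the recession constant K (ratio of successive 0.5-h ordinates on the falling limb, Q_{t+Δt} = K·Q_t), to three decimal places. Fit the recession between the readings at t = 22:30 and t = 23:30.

Using the recession-limb readings at t = 22:30 and t = 23:30: Q falls from 33.9 to 28.8 m³/s over 2 intervals.
K = (Q₂/Q₁)^(1/2) = (28.8/33.9)^(1/2) = 0.922.

K ≈ 0.922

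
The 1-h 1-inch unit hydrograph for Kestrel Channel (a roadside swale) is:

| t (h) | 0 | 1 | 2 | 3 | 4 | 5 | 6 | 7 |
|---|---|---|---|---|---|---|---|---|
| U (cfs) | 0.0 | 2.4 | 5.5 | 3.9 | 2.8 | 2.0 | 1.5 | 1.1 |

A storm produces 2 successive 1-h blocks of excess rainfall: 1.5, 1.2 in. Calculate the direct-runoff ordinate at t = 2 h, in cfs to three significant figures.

By discrete convolution, Q_j = Σ (P_i / 1 in) · U_{j−i}.
At t = 2 h (j=2): Q = (1.5/1)·5.5 + (1.2/1)·2.4 = 11.1 cfs.

Q ≈ 11.1 cfs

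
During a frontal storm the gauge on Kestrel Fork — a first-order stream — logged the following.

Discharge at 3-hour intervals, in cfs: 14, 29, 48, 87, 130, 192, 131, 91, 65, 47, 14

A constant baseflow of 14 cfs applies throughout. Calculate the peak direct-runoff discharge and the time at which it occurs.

Q_p = 178.0 cfs at t = 15 h

Subtracting baseflow gives direct-runoff ordinates: 0.0, 15.0, 34.0, 73.0, 116.0, 178.0, 117.0, 77.0, 51.0, 33.0, 0.0 cfs.
The maximum is 178.0 cfs, occurring at the reading for t = 15 h.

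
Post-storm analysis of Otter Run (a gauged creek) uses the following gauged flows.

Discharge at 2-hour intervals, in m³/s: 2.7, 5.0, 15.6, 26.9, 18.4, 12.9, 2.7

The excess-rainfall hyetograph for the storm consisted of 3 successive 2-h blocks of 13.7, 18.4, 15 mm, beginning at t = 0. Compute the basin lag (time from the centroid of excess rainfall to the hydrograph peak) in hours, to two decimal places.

Centroid of excess rainfall: t_c = Σ P_i·t̄_i / ΣP_i = 3.0552 h (block centres at 1, 3, 5 h).
Hydrograph peak occurs at t = 6 h, so basin lag t_L = 6 − 3.0552 = 2.94 h.

t_L ≈ 2.94 h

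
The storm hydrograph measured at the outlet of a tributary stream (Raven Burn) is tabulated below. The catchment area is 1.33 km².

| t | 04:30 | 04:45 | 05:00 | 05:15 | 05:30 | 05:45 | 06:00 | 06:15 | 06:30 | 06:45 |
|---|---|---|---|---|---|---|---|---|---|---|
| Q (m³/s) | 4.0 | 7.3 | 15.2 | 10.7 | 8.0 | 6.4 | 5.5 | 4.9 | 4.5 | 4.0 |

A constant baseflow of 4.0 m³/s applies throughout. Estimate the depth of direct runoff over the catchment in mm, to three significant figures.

d ≈ 20.6 mm

Direct runoff: 0.0, 3.3, 11.2, 6.7, 4.0, 2.4, 1.5, 0.9, 0.5, 0.0 m³/s; ΣQ_DR = 30.50 m³/s.
V = ΣQ_DR · Δt = 30.50 × 900 s = 27450 m³.
Over A = 1.33 km², depth = V / A = 20.6 mm.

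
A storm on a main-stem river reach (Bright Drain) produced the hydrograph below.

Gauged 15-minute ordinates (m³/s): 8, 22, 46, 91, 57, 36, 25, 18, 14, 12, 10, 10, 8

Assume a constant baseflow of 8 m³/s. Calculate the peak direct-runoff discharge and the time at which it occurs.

Subtracting baseflow gives direct-runoff ordinates: 0.0, 14.0, 38.0, 83.0, 49.0, 28.0, 17.0, 10.0, 6.0, 4.0, 2.0, 2.0, 0.0 m³/s.
The maximum is 83.0 m³/s, occurring at the reading for t = 0.75 h.

Q_p = 83.0 m³/s at t = 0.75 h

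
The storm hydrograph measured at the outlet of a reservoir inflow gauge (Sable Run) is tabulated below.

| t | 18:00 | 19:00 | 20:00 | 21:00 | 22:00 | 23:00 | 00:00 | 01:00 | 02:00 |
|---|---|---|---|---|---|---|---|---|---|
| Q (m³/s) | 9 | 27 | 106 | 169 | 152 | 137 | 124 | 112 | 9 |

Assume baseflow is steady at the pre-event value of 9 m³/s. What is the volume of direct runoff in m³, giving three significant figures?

V ≈ 2.75 × 10^6 m³

Direct-runoff ordinates (Q − Q_b): 0.0, 18.0, 97.0, 160.0, 143.0, 128.0, 115.0, 103.0, 0.0 m³/s.
ΣQ_DR = 764.0 m³/s.
With Δt = 1 h = 3600 s, V = ΣQ_DR · Δt = 764.0 × 3600 = 2.75 × 10^6 m³.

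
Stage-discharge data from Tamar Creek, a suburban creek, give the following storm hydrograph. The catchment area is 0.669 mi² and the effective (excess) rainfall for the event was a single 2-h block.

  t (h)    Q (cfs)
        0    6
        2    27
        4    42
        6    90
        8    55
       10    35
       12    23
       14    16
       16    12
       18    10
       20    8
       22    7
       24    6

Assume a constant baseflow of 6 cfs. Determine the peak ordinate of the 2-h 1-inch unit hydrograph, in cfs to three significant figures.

Direct runoff: 0.0, 21.0, 36.0, 84.0, 49.0, 29.0, 17.0, 10.0, 6.0, 4.0, 2.0, 1.0, 0.0 cfs; ΣQ_DR = 259.0 cfs, peak = 84.0 cfs.
Runoff depth d = ΣQ_DR·Δt / A = 259.0 × 7200 / (0.669 mi²) = 1.200 in.
The 1-inch UH is the DRH scaled by (1 in)/d, so U_p = 84.0 × 1/1.200 = 70.0 cfs.

U_p ≈ 70.0 cfs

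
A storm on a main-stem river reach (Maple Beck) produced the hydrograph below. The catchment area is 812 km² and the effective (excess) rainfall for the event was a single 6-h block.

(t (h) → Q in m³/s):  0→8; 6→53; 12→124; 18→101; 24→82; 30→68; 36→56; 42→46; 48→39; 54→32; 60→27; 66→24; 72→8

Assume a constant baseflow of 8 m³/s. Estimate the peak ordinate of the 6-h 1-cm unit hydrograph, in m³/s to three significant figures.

U_p ≈ 77.3 m³/s

Direct runoff: 0.0, 45.0, 116.0, 93.0, 74.0, 60.0, 48.0, 38.0, 31.0, 24.0, 19.0, 16.0, 0.0 m³/s; ΣQ_DR = 564.0 m³/s, peak = 116.0 m³/s.
Runoff depth d = ΣQ_DR·Δt / A = 564.0 × 21600 / (812 km²) = 15.00 mm.
The 1-cm UH is the DRH scaled by (10 mm)/d, so U_p = 116.0 × 10/15.00 = 77.3 m³/s.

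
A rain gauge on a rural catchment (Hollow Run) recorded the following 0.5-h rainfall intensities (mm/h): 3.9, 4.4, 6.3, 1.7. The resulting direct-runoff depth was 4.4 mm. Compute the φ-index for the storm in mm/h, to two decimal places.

Only the 3 blocks with intensity above φ contribute runoff: 3.9, 4.4, 6.3 mm/h.
Σ(I−φ)·Δt = d  ⇒  (3.9+4.4+6.3 − 3φ)·0.5 = 4.4
φ = (14.60 − 4.4/0.5) / 3 = 1.93 mm/h.

φ ≈ 1.93 mm/h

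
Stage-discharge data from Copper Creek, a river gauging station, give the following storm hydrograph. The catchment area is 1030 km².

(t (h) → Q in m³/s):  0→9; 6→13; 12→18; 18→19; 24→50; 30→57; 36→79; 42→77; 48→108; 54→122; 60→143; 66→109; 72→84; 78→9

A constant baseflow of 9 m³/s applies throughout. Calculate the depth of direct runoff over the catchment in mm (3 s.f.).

d ≈ 16.2 mm

Direct runoff: 0.0, 4.0, 9.0, 10.0, 41.0, 48.0, 70.0, 68.0, 99.0, 113.0, 134.0, 100.0, 75.0, 0.0 m³/s; ΣQ_DR = 771.0 m³/s.
V = ΣQ_DR · Δt = 771.0 × 21600 s = 1.665 × 10^7 m³.
Over A = 1030 km², depth = V / A = 16.2 mm.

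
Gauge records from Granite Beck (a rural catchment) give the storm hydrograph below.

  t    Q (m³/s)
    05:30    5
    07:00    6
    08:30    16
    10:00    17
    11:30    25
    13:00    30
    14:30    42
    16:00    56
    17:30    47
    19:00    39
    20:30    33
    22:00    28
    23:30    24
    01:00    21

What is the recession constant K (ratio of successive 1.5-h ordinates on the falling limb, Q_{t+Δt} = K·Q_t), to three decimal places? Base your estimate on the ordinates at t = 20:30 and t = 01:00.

Using the recession-limb readings at t = 20:30 and t = 01:00: Q falls from 33 to 21 m³/s over 3 intervals.
K = (Q₂/Q₁)^(1/3) = (21/33)^(1/3) = 0.860.

K ≈ 0.860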